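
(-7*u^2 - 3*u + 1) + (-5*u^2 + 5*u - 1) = -12*u^2 + 2*u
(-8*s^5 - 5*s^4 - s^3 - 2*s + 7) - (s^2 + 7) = -8*s^5 - 5*s^4 - s^3 - s^2 - 2*s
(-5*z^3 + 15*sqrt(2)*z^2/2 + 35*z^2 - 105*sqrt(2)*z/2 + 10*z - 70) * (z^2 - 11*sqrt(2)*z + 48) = -5*z^5 + 35*z^4 + 125*sqrt(2)*z^4/2 - 875*sqrt(2)*z^3/2 - 395*z^3 + 250*sqrt(2)*z^2 + 2765*z^2 - 1750*sqrt(2)*z + 480*z - 3360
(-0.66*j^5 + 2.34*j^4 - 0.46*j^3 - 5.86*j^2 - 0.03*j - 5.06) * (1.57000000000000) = -1.0362*j^5 + 3.6738*j^4 - 0.7222*j^3 - 9.2002*j^2 - 0.0471*j - 7.9442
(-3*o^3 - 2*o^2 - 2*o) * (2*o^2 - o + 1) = -6*o^5 - o^4 - 5*o^3 - 2*o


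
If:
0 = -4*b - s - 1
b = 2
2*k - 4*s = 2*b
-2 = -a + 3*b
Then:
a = 8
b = 2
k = -16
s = -9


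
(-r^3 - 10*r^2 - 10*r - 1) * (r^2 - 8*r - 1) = -r^5 - 2*r^4 + 71*r^3 + 89*r^2 + 18*r + 1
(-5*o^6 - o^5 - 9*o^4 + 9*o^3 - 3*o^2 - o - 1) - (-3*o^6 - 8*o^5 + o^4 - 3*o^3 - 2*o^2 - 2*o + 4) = -2*o^6 + 7*o^5 - 10*o^4 + 12*o^3 - o^2 + o - 5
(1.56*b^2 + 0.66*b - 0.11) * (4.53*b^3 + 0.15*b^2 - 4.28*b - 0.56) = 7.0668*b^5 + 3.2238*b^4 - 7.0761*b^3 - 3.7149*b^2 + 0.1012*b + 0.0616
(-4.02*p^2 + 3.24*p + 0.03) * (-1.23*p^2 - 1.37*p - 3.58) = 4.9446*p^4 + 1.5222*p^3 + 9.9159*p^2 - 11.6403*p - 0.1074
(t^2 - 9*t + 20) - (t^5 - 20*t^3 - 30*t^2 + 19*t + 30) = -t^5 + 20*t^3 + 31*t^2 - 28*t - 10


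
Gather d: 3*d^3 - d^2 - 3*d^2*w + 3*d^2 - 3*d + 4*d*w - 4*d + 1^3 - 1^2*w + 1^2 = 3*d^3 + d^2*(2 - 3*w) + d*(4*w - 7) - w + 2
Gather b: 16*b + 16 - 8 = 16*b + 8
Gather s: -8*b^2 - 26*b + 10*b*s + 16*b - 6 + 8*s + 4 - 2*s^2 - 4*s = -8*b^2 - 10*b - 2*s^2 + s*(10*b + 4) - 2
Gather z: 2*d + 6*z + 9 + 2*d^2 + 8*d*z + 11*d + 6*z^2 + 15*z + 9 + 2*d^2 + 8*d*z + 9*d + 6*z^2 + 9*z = 4*d^2 + 22*d + 12*z^2 + z*(16*d + 30) + 18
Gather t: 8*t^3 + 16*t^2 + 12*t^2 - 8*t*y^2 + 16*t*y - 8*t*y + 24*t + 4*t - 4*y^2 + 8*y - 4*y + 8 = 8*t^3 + 28*t^2 + t*(-8*y^2 + 8*y + 28) - 4*y^2 + 4*y + 8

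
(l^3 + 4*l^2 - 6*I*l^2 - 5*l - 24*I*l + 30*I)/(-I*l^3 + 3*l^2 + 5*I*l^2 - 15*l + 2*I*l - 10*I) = (I*l^3 + l^2*(6 + 4*I) + l*(24 - 5*I) - 30)/(l^3 + l^2*(-5 + 3*I) + l*(-2 - 15*I) + 10)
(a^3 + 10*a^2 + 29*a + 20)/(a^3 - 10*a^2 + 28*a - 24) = (a^3 + 10*a^2 + 29*a + 20)/(a^3 - 10*a^2 + 28*a - 24)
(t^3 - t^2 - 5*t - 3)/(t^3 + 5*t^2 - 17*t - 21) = (t + 1)/(t + 7)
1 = 1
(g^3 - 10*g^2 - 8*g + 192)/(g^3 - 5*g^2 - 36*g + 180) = (g^2 - 4*g - 32)/(g^2 + g - 30)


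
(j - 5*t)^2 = j^2 - 10*j*t + 25*t^2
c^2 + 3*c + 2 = (c + 1)*(c + 2)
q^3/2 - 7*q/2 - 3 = (q/2 + 1/2)*(q - 3)*(q + 2)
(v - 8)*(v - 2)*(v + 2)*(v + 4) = v^4 - 4*v^3 - 36*v^2 + 16*v + 128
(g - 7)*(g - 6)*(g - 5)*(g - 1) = g^4 - 19*g^3 + 125*g^2 - 317*g + 210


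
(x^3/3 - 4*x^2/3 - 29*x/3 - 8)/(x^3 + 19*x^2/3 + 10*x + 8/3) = (x^3 - 4*x^2 - 29*x - 24)/(3*x^3 + 19*x^2 + 30*x + 8)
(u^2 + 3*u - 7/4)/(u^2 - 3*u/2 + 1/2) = (u + 7/2)/(u - 1)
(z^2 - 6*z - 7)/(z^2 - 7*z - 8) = (z - 7)/(z - 8)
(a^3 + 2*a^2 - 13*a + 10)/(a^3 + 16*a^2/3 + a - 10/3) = 3*(a^2 - 3*a + 2)/(3*a^2 + a - 2)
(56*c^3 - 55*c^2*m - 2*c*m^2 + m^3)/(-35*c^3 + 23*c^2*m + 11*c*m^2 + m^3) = (-8*c + m)/(5*c + m)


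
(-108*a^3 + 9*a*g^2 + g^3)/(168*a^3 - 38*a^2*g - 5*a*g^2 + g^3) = (-18*a^2 + 3*a*g + g^2)/(28*a^2 - 11*a*g + g^2)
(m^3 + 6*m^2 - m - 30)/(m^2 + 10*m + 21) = (m^2 + 3*m - 10)/(m + 7)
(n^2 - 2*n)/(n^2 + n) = (n - 2)/(n + 1)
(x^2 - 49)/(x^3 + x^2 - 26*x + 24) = (x^2 - 49)/(x^3 + x^2 - 26*x + 24)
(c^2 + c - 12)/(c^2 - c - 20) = (c - 3)/(c - 5)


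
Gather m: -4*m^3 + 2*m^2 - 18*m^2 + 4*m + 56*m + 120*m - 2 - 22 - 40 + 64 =-4*m^3 - 16*m^2 + 180*m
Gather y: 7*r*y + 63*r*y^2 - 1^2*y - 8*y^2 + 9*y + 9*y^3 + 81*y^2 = 9*y^3 + y^2*(63*r + 73) + y*(7*r + 8)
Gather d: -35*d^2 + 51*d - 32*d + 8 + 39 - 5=-35*d^2 + 19*d + 42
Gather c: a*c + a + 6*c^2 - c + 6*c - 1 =a + 6*c^2 + c*(a + 5) - 1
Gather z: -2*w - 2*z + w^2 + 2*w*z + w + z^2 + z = w^2 - w + z^2 + z*(2*w - 1)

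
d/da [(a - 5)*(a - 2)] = 2*a - 7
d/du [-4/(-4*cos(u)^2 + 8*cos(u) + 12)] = 2*(cos(u) - 1)*sin(u)/(sin(u)^2 + 2*cos(u) + 2)^2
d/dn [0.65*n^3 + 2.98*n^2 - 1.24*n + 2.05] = 1.95*n^2 + 5.96*n - 1.24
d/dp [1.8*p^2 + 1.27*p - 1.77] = 3.6*p + 1.27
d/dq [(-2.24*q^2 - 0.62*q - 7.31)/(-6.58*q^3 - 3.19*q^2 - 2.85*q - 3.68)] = (-14.7392*q^4 - 8.1592*q^3 - 139.8932*q^2 - 30.1514*q - 18.5519)/(43.2964*q^6 + 41.9804*q^5 + 47.6821*q^4 + 66.6118*q^3 + 31.6009*q^2 + 20.976*q + 13.5424)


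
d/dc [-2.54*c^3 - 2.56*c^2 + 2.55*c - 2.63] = -7.62*c^2 - 5.12*c + 2.55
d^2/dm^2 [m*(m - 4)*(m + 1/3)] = 6*m - 22/3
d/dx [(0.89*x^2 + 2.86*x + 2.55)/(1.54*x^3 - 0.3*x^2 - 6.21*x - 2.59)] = (-1.3706*x^4 - 8.8088*x^3 - 16.4499*x^2 - 3.0802*x + 8.4281)/(2.3716*x^6 - 0.924*x^5 - 19.0368*x^4 - 4.2512*x^3 + 40.1181*x^2 + 32.1678*x + 6.7081)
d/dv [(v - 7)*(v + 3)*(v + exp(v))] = (v - 7)*(v + 3)*(exp(v) + 1) + (v - 7)*(v + exp(v)) + (v + 3)*(v + exp(v))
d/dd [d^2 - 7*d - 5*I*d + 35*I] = 2*d - 7 - 5*I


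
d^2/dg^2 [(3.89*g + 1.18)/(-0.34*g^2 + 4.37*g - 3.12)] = (-(0.68*g - 4.37)*(1.36*g - 8.74)*(3.89*g + 1.18) + (7.9356*g - 33.1962)*(0.34*g^2 - 4.37*g + 3.12))/(0.34*g^2 - 4.37*g + 3.12)^3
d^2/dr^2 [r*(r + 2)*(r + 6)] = 6*r + 16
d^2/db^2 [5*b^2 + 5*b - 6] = 10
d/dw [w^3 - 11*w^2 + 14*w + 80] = 3*w^2 - 22*w + 14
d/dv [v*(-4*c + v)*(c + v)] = -4*c^2 - 6*c*v + 3*v^2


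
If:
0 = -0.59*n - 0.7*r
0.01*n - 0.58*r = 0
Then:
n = 0.00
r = 0.00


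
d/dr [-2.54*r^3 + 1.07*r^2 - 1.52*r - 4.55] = -7.62*r^2 + 2.14*r - 1.52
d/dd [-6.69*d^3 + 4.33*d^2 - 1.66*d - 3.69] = -20.07*d^2 + 8.66*d - 1.66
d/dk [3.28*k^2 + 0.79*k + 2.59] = 6.56*k + 0.79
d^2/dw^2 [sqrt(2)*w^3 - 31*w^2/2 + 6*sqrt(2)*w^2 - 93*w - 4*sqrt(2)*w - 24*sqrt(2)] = 6*sqrt(2)*w - 31 + 12*sqrt(2)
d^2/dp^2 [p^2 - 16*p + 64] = 2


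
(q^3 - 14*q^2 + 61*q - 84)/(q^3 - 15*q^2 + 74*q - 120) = (q^2 - 10*q + 21)/(q^2 - 11*q + 30)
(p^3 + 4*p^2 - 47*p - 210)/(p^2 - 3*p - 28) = (p^2 + 11*p + 30)/(p + 4)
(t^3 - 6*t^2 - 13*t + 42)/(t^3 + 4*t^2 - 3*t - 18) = (t - 7)/(t + 3)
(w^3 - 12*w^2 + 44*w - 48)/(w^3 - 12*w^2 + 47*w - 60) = (w^2 - 8*w + 12)/(w^2 - 8*w + 15)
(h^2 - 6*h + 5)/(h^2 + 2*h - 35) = (h - 1)/(h + 7)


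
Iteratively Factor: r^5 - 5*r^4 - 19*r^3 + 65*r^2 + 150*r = (r + 2)*(r^4 - 7*r^3 - 5*r^2 + 75*r) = (r - 5)*(r + 2)*(r^3 - 2*r^2 - 15*r) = (r - 5)*(r + 2)*(r + 3)*(r^2 - 5*r) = r*(r - 5)*(r + 2)*(r + 3)*(r - 5)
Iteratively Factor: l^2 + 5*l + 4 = (l + 1)*(l + 4)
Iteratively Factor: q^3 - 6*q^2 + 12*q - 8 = (q - 2)*(q^2 - 4*q + 4) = (q - 2)^2*(q - 2)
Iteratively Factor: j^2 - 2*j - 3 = (j - 3)*(j + 1)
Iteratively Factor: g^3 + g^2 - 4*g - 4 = (g + 1)*(g^2 - 4) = (g + 1)*(g + 2)*(g - 2)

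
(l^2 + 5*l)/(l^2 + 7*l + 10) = l/(l + 2)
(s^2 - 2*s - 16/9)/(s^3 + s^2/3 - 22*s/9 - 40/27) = 3*(3*s - 8)/(9*s^2 - 3*s - 20)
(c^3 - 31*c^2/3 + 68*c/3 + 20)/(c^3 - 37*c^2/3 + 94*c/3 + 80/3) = (c - 6)/(c - 8)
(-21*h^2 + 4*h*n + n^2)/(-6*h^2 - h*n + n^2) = (7*h + n)/(2*h + n)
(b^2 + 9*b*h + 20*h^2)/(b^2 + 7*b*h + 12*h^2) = (b + 5*h)/(b + 3*h)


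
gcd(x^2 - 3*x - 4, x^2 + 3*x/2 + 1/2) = x + 1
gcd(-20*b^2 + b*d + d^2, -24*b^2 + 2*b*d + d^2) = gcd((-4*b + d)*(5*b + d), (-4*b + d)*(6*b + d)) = 4*b - d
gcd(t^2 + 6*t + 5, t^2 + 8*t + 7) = t + 1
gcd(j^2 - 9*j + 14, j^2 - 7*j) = j - 7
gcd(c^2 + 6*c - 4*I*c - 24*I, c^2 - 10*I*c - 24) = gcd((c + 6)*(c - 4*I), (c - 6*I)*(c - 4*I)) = c - 4*I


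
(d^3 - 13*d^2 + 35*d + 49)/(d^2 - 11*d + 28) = (d^2 - 6*d - 7)/(d - 4)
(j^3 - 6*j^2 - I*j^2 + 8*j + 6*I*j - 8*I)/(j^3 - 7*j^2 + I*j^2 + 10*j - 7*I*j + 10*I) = (j^2 - j*(4 + I) + 4*I)/(j^2 + j*(-5 + I) - 5*I)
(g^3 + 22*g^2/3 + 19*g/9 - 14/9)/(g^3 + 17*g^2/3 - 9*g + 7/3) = (g + 2/3)/(g - 1)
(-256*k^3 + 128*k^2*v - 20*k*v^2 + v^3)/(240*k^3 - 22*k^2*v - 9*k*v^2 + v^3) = (32*k^2 - 12*k*v + v^2)/(-30*k^2 - k*v + v^2)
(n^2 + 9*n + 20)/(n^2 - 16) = (n + 5)/(n - 4)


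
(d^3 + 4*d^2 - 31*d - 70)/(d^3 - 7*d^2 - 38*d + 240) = (d^2 + 9*d + 14)/(d^2 - 2*d - 48)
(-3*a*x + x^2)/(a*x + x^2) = (-3*a + x)/(a + x)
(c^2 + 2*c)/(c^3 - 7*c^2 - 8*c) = (c + 2)/(c^2 - 7*c - 8)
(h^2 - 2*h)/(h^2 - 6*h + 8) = h/(h - 4)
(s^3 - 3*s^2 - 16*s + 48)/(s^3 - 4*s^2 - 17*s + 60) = (s - 4)/(s - 5)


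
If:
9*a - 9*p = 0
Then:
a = p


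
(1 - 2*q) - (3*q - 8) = 9 - 5*q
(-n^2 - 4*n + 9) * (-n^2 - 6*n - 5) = n^4 + 10*n^3 + 20*n^2 - 34*n - 45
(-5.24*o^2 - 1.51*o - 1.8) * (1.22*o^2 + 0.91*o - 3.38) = -6.3928*o^4 - 6.6106*o^3 + 14.1411*o^2 + 3.4658*o + 6.084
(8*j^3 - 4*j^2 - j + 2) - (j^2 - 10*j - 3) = 8*j^3 - 5*j^2 + 9*j + 5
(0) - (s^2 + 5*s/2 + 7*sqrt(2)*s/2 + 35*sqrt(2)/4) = -s^2 - 7*sqrt(2)*s/2 - 5*s/2 - 35*sqrt(2)/4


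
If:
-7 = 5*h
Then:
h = -7/5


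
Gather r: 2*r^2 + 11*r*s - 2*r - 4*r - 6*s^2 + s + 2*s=2*r^2 + r*(11*s - 6) - 6*s^2 + 3*s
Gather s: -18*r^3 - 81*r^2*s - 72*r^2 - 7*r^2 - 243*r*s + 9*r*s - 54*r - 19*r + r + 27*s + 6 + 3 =-18*r^3 - 79*r^2 - 72*r + s*(-81*r^2 - 234*r + 27) + 9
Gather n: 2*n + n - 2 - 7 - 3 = 3*n - 12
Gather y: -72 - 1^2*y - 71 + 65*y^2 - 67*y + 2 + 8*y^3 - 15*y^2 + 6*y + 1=8*y^3 + 50*y^2 - 62*y - 140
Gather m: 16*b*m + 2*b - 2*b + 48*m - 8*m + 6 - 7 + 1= m*(16*b + 40)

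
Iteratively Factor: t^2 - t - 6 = (t + 2)*(t - 3)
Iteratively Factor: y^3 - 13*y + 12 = (y + 4)*(y^2 - 4*y + 3) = (y - 3)*(y + 4)*(y - 1)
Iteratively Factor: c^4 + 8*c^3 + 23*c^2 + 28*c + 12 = (c + 1)*(c^3 + 7*c^2 + 16*c + 12) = (c + 1)*(c + 2)*(c^2 + 5*c + 6) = (c + 1)*(c + 2)^2*(c + 3)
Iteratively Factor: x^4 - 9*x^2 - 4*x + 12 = (x + 2)*(x^3 - 2*x^2 - 5*x + 6) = (x - 1)*(x + 2)*(x^2 - x - 6) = (x - 3)*(x - 1)*(x + 2)*(x + 2)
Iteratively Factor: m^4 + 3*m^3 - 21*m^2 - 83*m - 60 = (m + 3)*(m^3 - 21*m - 20) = (m - 5)*(m + 3)*(m^2 + 5*m + 4) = (m - 5)*(m + 3)*(m + 4)*(m + 1)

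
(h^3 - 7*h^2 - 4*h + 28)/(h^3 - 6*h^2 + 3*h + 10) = (h^2 - 5*h - 14)/(h^2 - 4*h - 5)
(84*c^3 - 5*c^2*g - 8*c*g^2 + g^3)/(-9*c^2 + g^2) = (-28*c^2 + 11*c*g - g^2)/(3*c - g)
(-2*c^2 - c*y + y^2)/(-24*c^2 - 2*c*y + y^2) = (2*c^2 + c*y - y^2)/(24*c^2 + 2*c*y - y^2)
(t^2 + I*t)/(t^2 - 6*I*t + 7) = t/(t - 7*I)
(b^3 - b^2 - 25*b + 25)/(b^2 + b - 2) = (b^2 - 25)/(b + 2)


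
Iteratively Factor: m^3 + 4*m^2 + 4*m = (m + 2)*(m^2 + 2*m) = m*(m + 2)*(m + 2)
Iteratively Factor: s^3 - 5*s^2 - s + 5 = (s - 1)*(s^2 - 4*s - 5) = (s - 5)*(s - 1)*(s + 1)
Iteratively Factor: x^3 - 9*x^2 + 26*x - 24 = (x - 3)*(x^2 - 6*x + 8) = (x - 3)*(x - 2)*(x - 4)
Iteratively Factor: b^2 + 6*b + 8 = (b + 2)*(b + 4)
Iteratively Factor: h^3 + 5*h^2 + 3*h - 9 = (h - 1)*(h^2 + 6*h + 9) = (h - 1)*(h + 3)*(h + 3)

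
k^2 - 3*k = k*(k - 3)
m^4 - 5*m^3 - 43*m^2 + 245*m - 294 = (m - 7)*(m - 3)*(m - 2)*(m + 7)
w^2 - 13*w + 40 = (w - 8)*(w - 5)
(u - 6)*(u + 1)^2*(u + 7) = u^4 + 3*u^3 - 39*u^2 - 83*u - 42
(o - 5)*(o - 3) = o^2 - 8*o + 15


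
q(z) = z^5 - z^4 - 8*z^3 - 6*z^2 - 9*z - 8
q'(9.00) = 27828.00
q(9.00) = 46081.00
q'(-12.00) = 107271.00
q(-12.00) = -256508.00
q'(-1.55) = -4.30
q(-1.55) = 6.61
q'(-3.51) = 669.34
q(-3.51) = -388.93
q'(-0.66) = -9.44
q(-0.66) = -2.69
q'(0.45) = -19.42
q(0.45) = -14.02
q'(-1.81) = 11.48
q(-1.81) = 5.91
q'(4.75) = 1509.14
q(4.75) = 865.50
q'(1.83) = -79.77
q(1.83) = -84.28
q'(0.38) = -17.14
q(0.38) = -12.74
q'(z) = 5*z^4 - 4*z^3 - 24*z^2 - 12*z - 9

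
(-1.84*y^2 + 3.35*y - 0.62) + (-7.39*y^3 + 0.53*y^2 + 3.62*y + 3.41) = -7.39*y^3 - 1.31*y^2 + 6.97*y + 2.79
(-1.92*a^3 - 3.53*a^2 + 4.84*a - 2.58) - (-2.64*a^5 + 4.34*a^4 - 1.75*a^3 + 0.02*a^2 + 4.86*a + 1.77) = 2.64*a^5 - 4.34*a^4 - 0.17*a^3 - 3.55*a^2 - 0.0200000000000005*a - 4.35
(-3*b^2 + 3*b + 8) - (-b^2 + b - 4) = -2*b^2 + 2*b + 12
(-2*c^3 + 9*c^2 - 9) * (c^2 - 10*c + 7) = -2*c^5 + 29*c^4 - 104*c^3 + 54*c^2 + 90*c - 63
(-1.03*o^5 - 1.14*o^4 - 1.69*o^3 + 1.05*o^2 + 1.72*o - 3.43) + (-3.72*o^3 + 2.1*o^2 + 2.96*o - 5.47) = -1.03*o^5 - 1.14*o^4 - 5.41*o^3 + 3.15*o^2 + 4.68*o - 8.9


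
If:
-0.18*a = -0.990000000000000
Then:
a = 5.50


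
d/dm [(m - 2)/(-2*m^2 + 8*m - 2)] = (-m^2 + 4*m + 2*(m - 2)^2 - 1)/(2*(m^2 - 4*m + 1)^2)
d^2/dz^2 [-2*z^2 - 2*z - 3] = -4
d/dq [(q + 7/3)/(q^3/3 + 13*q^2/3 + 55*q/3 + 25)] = 2*(-3*q^2 - 15*q - 16)/(q^5 + 21*q^4 + 174*q^3 + 710*q^2 + 1425*q + 1125)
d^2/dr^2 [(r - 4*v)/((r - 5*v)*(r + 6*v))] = 2*(r^3 - 12*r^2*v + 78*r*v^2 - 94*v^3)/(r^6 + 3*r^5*v - 87*r^4*v^2 - 179*r^3*v^3 + 2610*r^2*v^4 + 2700*r*v^5 - 27000*v^6)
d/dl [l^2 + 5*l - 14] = 2*l + 5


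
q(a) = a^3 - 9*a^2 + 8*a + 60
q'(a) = 3*a^2 - 18*a + 8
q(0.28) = 61.56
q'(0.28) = 3.20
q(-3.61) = -133.21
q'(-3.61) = 112.08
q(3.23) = 25.64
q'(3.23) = -18.84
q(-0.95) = 43.42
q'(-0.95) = 27.81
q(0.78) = 61.24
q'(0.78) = -4.21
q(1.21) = 58.27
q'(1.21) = -9.39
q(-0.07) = 59.40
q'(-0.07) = 9.27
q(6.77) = 11.95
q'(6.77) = 23.64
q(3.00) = 30.00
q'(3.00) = -19.00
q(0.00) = 60.00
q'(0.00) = 8.00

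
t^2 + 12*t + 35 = (t + 5)*(t + 7)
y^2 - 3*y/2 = y*(y - 3/2)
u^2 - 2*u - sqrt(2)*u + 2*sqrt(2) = (u - 2)*(u - sqrt(2))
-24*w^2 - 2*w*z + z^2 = (-6*w + z)*(4*w + z)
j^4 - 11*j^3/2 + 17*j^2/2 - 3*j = j*(j - 3)*(j - 2)*(j - 1/2)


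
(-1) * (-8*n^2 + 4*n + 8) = 8*n^2 - 4*n - 8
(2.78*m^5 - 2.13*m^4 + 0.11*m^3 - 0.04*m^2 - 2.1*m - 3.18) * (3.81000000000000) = 10.5918*m^5 - 8.1153*m^4 + 0.4191*m^3 - 0.1524*m^2 - 8.001*m - 12.1158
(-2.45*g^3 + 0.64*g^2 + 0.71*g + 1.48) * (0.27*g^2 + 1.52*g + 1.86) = -0.6615*g^5 - 3.5512*g^4 - 3.3925*g^3 + 2.6692*g^2 + 3.5702*g + 2.7528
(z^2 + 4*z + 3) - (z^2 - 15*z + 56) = 19*z - 53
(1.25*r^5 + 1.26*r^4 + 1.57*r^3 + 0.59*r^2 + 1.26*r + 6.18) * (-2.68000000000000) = -3.35*r^5 - 3.3768*r^4 - 4.2076*r^3 - 1.5812*r^2 - 3.3768*r - 16.5624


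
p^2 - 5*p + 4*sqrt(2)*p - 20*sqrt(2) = (p - 5)*(p + 4*sqrt(2))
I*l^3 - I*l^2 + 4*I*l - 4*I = (l - 2*I)*(l + 2*I)*(I*l - I)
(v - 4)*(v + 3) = v^2 - v - 12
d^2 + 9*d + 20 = (d + 4)*(d + 5)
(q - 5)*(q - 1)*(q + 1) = q^3 - 5*q^2 - q + 5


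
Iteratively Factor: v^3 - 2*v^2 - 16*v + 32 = (v - 2)*(v^2 - 16) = (v - 4)*(v - 2)*(v + 4)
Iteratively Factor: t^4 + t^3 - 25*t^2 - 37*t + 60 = (t - 1)*(t^3 + 2*t^2 - 23*t - 60) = (t - 1)*(t + 3)*(t^2 - t - 20) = (t - 5)*(t - 1)*(t + 3)*(t + 4)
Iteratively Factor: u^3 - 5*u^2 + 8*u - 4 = (u - 2)*(u^2 - 3*u + 2) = (u - 2)^2*(u - 1)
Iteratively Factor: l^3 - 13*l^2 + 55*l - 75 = (l - 5)*(l^2 - 8*l + 15) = (l - 5)*(l - 3)*(l - 5)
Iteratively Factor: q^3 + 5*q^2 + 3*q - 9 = (q - 1)*(q^2 + 6*q + 9) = (q - 1)*(q + 3)*(q + 3)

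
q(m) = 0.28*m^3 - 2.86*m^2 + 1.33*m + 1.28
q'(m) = 0.84*m^2 - 5.72*m + 1.33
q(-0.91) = -2.51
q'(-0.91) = 7.23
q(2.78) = -11.11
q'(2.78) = -8.08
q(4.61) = -25.94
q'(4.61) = -7.19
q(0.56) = 1.18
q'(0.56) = -1.61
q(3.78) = -19.43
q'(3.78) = -8.29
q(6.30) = -33.84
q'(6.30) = -1.37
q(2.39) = -8.06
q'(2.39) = -7.54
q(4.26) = -23.31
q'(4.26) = -7.79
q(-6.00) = -170.14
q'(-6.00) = 65.89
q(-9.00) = -446.47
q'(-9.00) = 120.85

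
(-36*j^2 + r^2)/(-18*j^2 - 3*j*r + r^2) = (6*j + r)/(3*j + r)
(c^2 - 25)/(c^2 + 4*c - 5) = (c - 5)/(c - 1)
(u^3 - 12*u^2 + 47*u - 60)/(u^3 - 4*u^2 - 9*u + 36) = (u - 5)/(u + 3)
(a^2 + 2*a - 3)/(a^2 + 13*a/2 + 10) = 2*(a^2 + 2*a - 3)/(2*a^2 + 13*a + 20)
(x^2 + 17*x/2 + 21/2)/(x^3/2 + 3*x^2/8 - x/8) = 4*(2*x^2 + 17*x + 21)/(x*(4*x^2 + 3*x - 1))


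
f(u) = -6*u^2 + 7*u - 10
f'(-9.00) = 115.00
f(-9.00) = -559.00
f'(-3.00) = 43.00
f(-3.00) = -85.00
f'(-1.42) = 24.04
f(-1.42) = -32.04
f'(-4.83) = 64.96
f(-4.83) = -183.78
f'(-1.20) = 21.40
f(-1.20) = -27.04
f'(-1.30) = 22.60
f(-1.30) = -29.24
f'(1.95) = -16.40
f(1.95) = -19.16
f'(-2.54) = 37.48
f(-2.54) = -66.49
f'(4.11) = -42.32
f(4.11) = -82.58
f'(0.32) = 3.16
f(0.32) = -8.37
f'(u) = 7 - 12*u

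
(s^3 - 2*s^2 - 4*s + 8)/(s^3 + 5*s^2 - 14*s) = (s^2 - 4)/(s*(s + 7))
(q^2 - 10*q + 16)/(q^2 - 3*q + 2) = (q - 8)/(q - 1)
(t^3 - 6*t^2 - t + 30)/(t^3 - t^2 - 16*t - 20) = (t - 3)/(t + 2)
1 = 1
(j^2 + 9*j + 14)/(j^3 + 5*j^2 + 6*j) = (j + 7)/(j*(j + 3))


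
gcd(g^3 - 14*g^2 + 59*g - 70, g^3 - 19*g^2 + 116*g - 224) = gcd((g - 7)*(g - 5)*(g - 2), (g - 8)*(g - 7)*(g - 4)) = g - 7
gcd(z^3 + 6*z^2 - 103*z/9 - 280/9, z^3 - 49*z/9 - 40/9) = z^2 - z - 40/9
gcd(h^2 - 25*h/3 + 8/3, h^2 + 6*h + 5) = 1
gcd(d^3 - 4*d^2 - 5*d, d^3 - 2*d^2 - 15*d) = d^2 - 5*d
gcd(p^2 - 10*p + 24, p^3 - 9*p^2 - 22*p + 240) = p - 6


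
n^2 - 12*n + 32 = (n - 8)*(n - 4)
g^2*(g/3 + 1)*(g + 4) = g^4/3 + 7*g^3/3 + 4*g^2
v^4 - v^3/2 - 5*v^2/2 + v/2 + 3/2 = (v - 3/2)*(v - 1)*(v + 1)^2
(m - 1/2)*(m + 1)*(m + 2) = m^3 + 5*m^2/2 + m/2 - 1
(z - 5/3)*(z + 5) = z^2 + 10*z/3 - 25/3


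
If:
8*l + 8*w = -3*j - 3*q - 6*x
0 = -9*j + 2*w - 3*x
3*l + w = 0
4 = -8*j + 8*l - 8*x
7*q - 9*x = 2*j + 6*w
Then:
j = 38/17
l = -45/34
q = -20/17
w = 135/34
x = -69/17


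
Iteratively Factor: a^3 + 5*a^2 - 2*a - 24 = (a - 2)*(a^2 + 7*a + 12) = (a - 2)*(a + 4)*(a + 3)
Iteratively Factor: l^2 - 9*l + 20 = (l - 4)*(l - 5)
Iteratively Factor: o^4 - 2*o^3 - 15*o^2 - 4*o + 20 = (o - 1)*(o^3 - o^2 - 16*o - 20) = (o - 1)*(o + 2)*(o^2 - 3*o - 10) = (o - 5)*(o - 1)*(o + 2)*(o + 2)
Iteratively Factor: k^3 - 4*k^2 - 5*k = (k - 5)*(k^2 + k) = k*(k - 5)*(k + 1)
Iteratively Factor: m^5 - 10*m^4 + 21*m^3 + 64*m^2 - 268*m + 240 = (m - 4)*(m^4 - 6*m^3 - 3*m^2 + 52*m - 60) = (m - 5)*(m - 4)*(m^3 - m^2 - 8*m + 12) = (m - 5)*(m - 4)*(m - 2)*(m^2 + m - 6) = (m - 5)*(m - 4)*(m - 2)*(m + 3)*(m - 2)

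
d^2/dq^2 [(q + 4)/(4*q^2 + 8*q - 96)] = (4*(q + 1)^2*(q + 4) - 3*(q + 2)*(q^2 + 2*q - 24))/(2*(q^2 + 2*q - 24)^3)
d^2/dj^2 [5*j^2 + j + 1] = 10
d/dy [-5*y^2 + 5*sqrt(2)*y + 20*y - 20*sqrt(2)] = -10*y + 5*sqrt(2) + 20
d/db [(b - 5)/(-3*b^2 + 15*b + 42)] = (-b^2 + 5*b + (b - 5)*(2*b - 5) + 14)/(3*(-b^2 + 5*b + 14)^2)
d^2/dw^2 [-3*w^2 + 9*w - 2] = -6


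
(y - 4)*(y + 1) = y^2 - 3*y - 4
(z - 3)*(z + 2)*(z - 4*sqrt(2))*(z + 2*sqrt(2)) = z^4 - 2*sqrt(2)*z^3 - z^3 - 22*z^2 + 2*sqrt(2)*z^2 + 16*z + 12*sqrt(2)*z + 96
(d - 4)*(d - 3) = d^2 - 7*d + 12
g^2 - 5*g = g*(g - 5)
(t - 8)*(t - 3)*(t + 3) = t^3 - 8*t^2 - 9*t + 72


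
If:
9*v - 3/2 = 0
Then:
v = 1/6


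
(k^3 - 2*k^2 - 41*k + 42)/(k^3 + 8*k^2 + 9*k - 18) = (k - 7)/(k + 3)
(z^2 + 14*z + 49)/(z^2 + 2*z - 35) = (z + 7)/(z - 5)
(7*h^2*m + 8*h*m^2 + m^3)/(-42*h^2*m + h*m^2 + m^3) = (-h - m)/(6*h - m)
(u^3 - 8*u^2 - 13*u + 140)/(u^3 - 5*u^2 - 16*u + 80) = (u - 7)/(u - 4)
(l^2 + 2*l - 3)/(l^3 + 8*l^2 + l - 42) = (l - 1)/(l^2 + 5*l - 14)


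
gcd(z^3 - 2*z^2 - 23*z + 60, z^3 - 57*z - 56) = 1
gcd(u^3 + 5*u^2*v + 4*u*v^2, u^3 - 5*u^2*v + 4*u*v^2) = u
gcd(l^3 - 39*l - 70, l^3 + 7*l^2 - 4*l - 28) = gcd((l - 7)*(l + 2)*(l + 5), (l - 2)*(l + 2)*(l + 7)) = l + 2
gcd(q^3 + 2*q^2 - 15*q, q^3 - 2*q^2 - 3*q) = q^2 - 3*q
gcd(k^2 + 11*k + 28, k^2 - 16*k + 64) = 1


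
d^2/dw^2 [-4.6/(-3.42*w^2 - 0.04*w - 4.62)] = (-107.60688*w^2 - 1.25856*w + 4.6*(6.84*w + 0.04)*(13.68*w + 0.08) - 145.36368)/(3.42*w^2 + 0.04*w + 4.62)^3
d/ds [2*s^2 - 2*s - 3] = 4*s - 2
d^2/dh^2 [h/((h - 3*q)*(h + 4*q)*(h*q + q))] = 2*(h*(h + 1)^2*(h - 3*q)^2 + h*(h + 1)^2*(h - 3*q)*(h + 4*q) + h*(h + 1)^2*(h + 4*q)^2 + h*(h + 1)*(h - 3*q)^2*(h + 4*q) + h*(h + 1)*(h - 3*q)*(h + 4*q)^2 + h*(h - 3*q)^2*(h + 4*q)^2 - (h + 1)^2*(h - 3*q)^2*(h + 4*q) - (h + 1)^2*(h - 3*q)*(h + 4*q)^2 - (h + 1)*(h - 3*q)^2*(h + 4*q)^2)/(q*(h + 1)^3*(h - 3*q)^3*(h + 4*q)^3)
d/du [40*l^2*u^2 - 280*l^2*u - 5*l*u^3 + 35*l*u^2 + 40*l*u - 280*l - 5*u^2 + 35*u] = 80*l^2*u - 280*l^2 - 15*l*u^2 + 70*l*u + 40*l - 10*u + 35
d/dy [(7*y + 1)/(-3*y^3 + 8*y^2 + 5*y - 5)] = (42*y^3 - 47*y^2 - 16*y - 40)/(9*y^6 - 48*y^5 + 34*y^4 + 110*y^3 - 55*y^2 - 50*y + 25)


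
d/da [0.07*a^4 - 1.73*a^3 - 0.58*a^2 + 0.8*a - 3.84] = 0.28*a^3 - 5.19*a^2 - 1.16*a + 0.8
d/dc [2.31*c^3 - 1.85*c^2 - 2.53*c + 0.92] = 6.93*c^2 - 3.7*c - 2.53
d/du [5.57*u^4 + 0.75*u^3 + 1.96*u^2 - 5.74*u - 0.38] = 22.28*u^3 + 2.25*u^2 + 3.92*u - 5.74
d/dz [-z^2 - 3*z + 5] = -2*z - 3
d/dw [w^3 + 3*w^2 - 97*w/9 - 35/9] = 3*w^2 + 6*w - 97/9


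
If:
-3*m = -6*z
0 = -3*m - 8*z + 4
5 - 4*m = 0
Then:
No Solution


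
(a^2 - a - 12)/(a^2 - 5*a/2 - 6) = 2*(a + 3)/(2*a + 3)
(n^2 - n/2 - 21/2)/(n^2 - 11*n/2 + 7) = (n + 3)/(n - 2)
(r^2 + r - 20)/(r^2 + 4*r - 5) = (r - 4)/(r - 1)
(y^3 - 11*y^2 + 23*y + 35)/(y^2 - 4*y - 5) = y - 7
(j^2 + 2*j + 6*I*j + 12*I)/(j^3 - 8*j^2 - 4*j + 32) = (j + 6*I)/(j^2 - 10*j + 16)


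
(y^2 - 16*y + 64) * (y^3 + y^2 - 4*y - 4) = y^5 - 15*y^4 + 44*y^3 + 124*y^2 - 192*y - 256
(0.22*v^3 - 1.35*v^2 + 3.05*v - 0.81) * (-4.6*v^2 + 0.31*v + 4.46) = -1.012*v^5 + 6.2782*v^4 - 13.4673*v^3 - 1.3495*v^2 + 13.3519*v - 3.6126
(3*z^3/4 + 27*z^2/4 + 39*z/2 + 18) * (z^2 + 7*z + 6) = 3*z^5/4 + 12*z^4 + 285*z^3/4 + 195*z^2 + 243*z + 108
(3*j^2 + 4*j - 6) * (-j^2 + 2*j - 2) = -3*j^4 + 2*j^3 + 8*j^2 - 20*j + 12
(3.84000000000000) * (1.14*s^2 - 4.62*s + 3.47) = 4.3776*s^2 - 17.7408*s + 13.3248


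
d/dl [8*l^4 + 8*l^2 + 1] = 32*l^3 + 16*l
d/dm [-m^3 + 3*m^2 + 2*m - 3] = -3*m^2 + 6*m + 2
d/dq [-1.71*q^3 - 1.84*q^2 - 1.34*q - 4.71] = -5.13*q^2 - 3.68*q - 1.34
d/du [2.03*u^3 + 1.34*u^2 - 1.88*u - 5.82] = 6.09*u^2 + 2.68*u - 1.88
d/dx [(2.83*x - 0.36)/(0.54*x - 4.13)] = (47.468155 - 6.20649*x)/(0.54*x - 4.13)^3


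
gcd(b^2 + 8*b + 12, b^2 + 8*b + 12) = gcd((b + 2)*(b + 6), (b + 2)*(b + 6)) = b^2 + 8*b + 12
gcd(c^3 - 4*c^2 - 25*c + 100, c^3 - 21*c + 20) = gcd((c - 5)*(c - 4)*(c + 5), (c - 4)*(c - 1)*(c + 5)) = c^2 + c - 20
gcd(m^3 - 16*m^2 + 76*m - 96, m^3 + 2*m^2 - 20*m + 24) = m - 2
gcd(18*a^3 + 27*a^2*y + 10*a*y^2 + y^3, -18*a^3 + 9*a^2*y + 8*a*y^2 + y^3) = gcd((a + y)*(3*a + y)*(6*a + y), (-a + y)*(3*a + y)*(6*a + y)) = 18*a^2 + 9*a*y + y^2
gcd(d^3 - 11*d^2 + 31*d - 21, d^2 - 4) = 1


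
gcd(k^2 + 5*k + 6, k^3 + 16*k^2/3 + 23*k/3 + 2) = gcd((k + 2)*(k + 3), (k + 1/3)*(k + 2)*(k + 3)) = k^2 + 5*k + 6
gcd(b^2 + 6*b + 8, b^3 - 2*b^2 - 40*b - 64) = b^2 + 6*b + 8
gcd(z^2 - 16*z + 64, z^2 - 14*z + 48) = z - 8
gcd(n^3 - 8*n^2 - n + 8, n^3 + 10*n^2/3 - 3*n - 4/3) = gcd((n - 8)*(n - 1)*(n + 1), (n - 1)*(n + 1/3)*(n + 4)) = n - 1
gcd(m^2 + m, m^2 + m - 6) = 1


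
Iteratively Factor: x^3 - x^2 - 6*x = (x)*(x^2 - x - 6) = x*(x - 3)*(x + 2)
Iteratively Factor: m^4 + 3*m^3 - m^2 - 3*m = (m + 3)*(m^3 - m) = m*(m + 3)*(m^2 - 1) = m*(m - 1)*(m + 3)*(m + 1)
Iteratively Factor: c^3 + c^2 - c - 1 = (c + 1)*(c^2 - 1) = (c - 1)*(c + 1)*(c + 1)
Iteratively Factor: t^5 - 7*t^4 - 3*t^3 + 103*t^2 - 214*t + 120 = (t - 5)*(t^4 - 2*t^3 - 13*t^2 + 38*t - 24) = (t - 5)*(t - 3)*(t^3 + t^2 - 10*t + 8) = (t - 5)*(t - 3)*(t - 1)*(t^2 + 2*t - 8) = (t - 5)*(t - 3)*(t - 2)*(t - 1)*(t + 4)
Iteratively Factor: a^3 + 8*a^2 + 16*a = (a + 4)*(a^2 + 4*a) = (a + 4)^2*(a)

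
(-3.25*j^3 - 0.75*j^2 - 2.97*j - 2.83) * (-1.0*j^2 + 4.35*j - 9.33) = 3.25*j^5 - 13.3875*j^4 + 30.03*j^3 - 3.092*j^2 + 15.3996*j + 26.4039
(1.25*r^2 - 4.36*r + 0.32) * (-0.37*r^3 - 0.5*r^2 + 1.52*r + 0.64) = -0.4625*r^5 + 0.9882*r^4 + 3.9616*r^3 - 5.9872*r^2 - 2.304*r + 0.2048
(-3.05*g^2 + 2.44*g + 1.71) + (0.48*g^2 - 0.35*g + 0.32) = -2.57*g^2 + 2.09*g + 2.03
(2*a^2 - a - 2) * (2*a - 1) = 4*a^3 - 4*a^2 - 3*a + 2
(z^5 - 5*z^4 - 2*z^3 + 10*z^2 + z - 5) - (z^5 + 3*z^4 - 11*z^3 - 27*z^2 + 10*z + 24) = -8*z^4 + 9*z^3 + 37*z^2 - 9*z - 29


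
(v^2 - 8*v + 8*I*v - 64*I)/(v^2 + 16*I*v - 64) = (v - 8)/(v + 8*I)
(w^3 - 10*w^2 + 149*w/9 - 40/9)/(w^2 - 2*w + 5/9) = w - 8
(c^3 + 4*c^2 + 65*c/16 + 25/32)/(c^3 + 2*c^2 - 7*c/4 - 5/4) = (16*c^2 + 24*c + 5)/(8*(2*c^2 - c - 1))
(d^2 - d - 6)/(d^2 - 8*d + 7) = (d^2 - d - 6)/(d^2 - 8*d + 7)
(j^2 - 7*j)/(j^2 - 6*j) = (j - 7)/(j - 6)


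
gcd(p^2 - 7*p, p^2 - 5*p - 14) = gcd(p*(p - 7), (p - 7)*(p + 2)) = p - 7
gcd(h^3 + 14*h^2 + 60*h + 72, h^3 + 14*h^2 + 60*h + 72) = h^3 + 14*h^2 + 60*h + 72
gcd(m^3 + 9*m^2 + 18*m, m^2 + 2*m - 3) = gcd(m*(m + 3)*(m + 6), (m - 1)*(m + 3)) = m + 3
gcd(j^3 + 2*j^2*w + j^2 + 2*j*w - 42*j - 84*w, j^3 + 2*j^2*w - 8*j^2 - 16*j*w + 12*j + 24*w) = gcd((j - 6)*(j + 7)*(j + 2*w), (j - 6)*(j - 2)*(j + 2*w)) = j^2 + 2*j*w - 6*j - 12*w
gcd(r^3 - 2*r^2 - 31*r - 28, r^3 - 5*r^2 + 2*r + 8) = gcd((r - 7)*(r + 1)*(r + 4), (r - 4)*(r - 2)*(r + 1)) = r + 1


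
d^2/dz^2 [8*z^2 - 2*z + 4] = 16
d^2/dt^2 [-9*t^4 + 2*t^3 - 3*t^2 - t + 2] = -108*t^2 + 12*t - 6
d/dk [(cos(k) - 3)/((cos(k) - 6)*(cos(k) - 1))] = (cos(k)^2 - 6*cos(k) + 15)*sin(k)/((cos(k) - 6)^2*(cos(k) - 1)^2)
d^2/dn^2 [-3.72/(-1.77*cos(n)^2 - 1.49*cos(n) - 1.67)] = (-46.617552*(1 - cos(n)^2)^2 - 29.432268*cos(n)^3 + 12.416244*cos(n)^2 + 68.121012*cos(n) + 41.1432)/(1.77*cos(n)^2 + 1.49*cos(n) + 1.67)^3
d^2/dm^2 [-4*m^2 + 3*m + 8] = -8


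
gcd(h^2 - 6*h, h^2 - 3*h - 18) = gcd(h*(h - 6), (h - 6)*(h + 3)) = h - 6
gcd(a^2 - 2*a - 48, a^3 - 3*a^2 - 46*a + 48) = a^2 - 2*a - 48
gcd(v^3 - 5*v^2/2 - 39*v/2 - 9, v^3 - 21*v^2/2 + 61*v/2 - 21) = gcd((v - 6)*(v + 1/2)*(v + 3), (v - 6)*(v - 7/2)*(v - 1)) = v - 6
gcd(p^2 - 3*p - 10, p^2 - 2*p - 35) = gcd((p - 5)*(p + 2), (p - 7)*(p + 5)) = 1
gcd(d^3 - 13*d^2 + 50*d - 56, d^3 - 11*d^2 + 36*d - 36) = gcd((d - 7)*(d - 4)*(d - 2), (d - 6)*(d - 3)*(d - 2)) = d - 2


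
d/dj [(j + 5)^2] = 2*j + 10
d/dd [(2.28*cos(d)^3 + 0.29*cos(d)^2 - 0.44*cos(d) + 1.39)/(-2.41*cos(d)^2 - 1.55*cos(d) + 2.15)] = (5.4948*cos(d)^4 + 7.068*cos(d)^3 - 13.1961*cos(d)^2 - 7.9468*cos(d) - 1.2085)*sin(d)/(5.8081*cos(d)^4 + 7.471*cos(d)^3 - 7.9605*cos(d)^2 - 6.665*cos(d) + 4.6225)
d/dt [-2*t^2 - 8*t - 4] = -4*t - 8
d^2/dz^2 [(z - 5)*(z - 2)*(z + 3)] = 6*z - 8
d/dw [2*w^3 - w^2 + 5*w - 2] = 6*w^2 - 2*w + 5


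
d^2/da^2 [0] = 0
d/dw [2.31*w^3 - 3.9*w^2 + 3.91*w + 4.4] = 6.93*w^2 - 7.8*w + 3.91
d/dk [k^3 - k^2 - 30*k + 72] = 3*k^2 - 2*k - 30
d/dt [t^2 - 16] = 2*t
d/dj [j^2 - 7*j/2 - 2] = 2*j - 7/2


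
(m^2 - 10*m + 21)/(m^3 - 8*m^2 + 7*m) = (m - 3)/(m*(m - 1))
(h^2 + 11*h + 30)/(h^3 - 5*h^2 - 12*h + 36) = (h^2 + 11*h + 30)/(h^3 - 5*h^2 - 12*h + 36)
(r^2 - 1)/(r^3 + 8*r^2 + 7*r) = (r - 1)/(r*(r + 7))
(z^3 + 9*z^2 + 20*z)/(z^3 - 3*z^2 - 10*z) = (z^2 + 9*z + 20)/(z^2 - 3*z - 10)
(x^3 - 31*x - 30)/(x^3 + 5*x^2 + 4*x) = (x^2 - x - 30)/(x*(x + 4))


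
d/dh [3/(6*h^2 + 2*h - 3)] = 6*(-6*h - 1)/(6*h^2 + 2*h - 3)^2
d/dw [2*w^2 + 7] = 4*w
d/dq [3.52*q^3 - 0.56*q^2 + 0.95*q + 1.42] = 10.56*q^2 - 1.12*q + 0.95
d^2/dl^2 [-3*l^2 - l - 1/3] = -6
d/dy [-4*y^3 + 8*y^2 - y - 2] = -12*y^2 + 16*y - 1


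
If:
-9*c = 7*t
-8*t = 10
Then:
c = 35/36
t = -5/4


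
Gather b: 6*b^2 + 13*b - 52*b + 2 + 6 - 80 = 6*b^2 - 39*b - 72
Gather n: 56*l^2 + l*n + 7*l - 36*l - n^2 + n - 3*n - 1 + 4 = 56*l^2 - 29*l - n^2 + n*(l - 2) + 3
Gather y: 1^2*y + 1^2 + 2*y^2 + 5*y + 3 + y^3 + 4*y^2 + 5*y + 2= y^3 + 6*y^2 + 11*y + 6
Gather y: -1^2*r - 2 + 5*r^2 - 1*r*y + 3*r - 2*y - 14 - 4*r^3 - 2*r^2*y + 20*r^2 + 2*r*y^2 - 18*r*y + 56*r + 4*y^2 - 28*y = -4*r^3 + 25*r^2 + 58*r + y^2*(2*r + 4) + y*(-2*r^2 - 19*r - 30) - 16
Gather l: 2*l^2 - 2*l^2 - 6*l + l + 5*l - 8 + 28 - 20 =0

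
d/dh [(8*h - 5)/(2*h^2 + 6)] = (4*h^2 - h*(8*h - 5) + 12)/(h^2 + 3)^2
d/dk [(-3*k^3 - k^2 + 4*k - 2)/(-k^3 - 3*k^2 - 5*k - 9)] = 2*(4*k^4 + 19*k^3 + 46*k^2 + 3*k - 23)/(k^6 + 6*k^5 + 19*k^4 + 48*k^3 + 79*k^2 + 90*k + 81)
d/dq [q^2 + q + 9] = 2*q + 1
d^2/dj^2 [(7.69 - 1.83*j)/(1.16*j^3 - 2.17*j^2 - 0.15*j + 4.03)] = (-14.774688*j^5 + 151.810824*j^4 - 327.587702*j^3 + 311.898894*j^2 - 296.6979*j + 132.633218)/(1.560896*j^9 - 8.759856*j^8 + 15.781452*j^7 + 8.315471*j^6 - 62.906601*j^5 + 52.576806*j^4 + 64.385547*j^3 - 105.456234*j^2 - 7.308405*j + 65.450827)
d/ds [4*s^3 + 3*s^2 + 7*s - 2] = 12*s^2 + 6*s + 7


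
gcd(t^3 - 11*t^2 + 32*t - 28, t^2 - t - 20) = 1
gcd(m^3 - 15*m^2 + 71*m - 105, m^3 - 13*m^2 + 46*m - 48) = m - 3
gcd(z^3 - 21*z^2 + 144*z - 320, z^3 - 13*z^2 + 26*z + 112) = z - 8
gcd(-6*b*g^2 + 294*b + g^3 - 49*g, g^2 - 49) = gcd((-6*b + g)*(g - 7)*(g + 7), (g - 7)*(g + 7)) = g^2 - 49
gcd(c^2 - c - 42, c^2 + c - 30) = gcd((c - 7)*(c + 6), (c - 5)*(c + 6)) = c + 6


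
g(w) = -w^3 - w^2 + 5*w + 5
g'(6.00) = -115.00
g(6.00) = -217.00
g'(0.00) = 5.00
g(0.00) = 5.00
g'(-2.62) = -10.35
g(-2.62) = 3.02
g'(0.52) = 3.15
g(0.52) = 7.19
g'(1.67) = -6.71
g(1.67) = 5.90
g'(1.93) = -10.03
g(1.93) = 3.74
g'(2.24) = -14.53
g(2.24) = -0.06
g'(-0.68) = 4.97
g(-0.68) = 1.45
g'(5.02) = -80.64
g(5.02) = -121.61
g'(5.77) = -106.42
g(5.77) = -191.54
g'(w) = -3*w^2 - 2*w + 5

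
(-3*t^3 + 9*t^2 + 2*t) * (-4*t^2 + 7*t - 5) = 12*t^5 - 57*t^4 + 70*t^3 - 31*t^2 - 10*t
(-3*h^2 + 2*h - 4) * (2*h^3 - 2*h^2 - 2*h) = -6*h^5 + 10*h^4 - 6*h^3 + 4*h^2 + 8*h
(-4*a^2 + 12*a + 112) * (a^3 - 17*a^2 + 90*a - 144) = -4*a^5 + 80*a^4 - 452*a^3 - 248*a^2 + 8352*a - 16128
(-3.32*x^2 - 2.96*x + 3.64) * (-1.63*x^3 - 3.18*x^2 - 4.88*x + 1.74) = 5.4116*x^5 + 15.3824*x^4 + 19.6812*x^3 - 2.9072*x^2 - 22.9136*x + 6.3336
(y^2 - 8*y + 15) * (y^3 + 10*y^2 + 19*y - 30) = y^5 + 2*y^4 - 46*y^3 - 32*y^2 + 525*y - 450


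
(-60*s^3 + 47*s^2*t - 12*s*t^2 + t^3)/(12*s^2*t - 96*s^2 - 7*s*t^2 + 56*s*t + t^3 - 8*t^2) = (-5*s + t)/(t - 8)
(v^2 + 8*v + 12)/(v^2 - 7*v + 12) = (v^2 + 8*v + 12)/(v^2 - 7*v + 12)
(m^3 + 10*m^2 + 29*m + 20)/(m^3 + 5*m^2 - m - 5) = (m + 4)/(m - 1)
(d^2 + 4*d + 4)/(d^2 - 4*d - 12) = (d + 2)/(d - 6)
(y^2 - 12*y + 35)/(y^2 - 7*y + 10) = (y - 7)/(y - 2)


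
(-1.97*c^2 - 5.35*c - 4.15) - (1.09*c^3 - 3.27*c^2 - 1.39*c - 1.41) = -1.09*c^3 + 1.3*c^2 - 3.96*c - 2.74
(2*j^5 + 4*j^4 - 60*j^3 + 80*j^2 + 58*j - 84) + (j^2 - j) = 2*j^5 + 4*j^4 - 60*j^3 + 81*j^2 + 57*j - 84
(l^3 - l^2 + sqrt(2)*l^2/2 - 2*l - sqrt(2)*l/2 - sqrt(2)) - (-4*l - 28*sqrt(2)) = l^3 - l^2 + sqrt(2)*l^2/2 - sqrt(2)*l/2 + 2*l + 27*sqrt(2)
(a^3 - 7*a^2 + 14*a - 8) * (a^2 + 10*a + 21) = a^5 + 3*a^4 - 35*a^3 - 15*a^2 + 214*a - 168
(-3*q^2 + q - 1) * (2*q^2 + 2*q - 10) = -6*q^4 - 4*q^3 + 30*q^2 - 12*q + 10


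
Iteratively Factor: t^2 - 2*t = (t - 2)*(t)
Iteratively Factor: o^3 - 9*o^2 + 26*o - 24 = (o - 4)*(o^2 - 5*o + 6) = (o - 4)*(o - 3)*(o - 2)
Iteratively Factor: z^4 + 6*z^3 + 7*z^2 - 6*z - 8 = (z + 4)*(z^3 + 2*z^2 - z - 2) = (z - 1)*(z + 4)*(z^2 + 3*z + 2) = (z - 1)*(z + 2)*(z + 4)*(z + 1)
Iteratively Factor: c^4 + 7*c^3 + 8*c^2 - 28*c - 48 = (c + 4)*(c^3 + 3*c^2 - 4*c - 12) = (c - 2)*(c + 4)*(c^2 + 5*c + 6) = (c - 2)*(c + 2)*(c + 4)*(c + 3)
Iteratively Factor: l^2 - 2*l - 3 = (l + 1)*(l - 3)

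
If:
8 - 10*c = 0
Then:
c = 4/5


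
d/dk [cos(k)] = -sin(k)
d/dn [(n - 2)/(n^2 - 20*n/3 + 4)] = 3*(-3*n^2 + 12*n - 28)/(9*n^4 - 120*n^3 + 472*n^2 - 480*n + 144)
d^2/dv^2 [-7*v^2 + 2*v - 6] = -14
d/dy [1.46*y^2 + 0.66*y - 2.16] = 2.92*y + 0.66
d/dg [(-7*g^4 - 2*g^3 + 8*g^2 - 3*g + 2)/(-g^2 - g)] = (14*g^5 + 23*g^4 + 4*g^3 - 11*g^2 + 4*g + 2)/(g^2*(g^2 + 2*g + 1))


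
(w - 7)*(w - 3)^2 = w^3 - 13*w^2 + 51*w - 63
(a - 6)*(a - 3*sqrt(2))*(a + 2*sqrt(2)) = a^3 - 6*a^2 - sqrt(2)*a^2 - 12*a + 6*sqrt(2)*a + 72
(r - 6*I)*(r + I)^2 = r^3 - 4*I*r^2 + 11*r + 6*I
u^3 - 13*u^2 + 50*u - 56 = (u - 7)*(u - 4)*(u - 2)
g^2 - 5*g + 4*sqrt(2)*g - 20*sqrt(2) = (g - 5)*(g + 4*sqrt(2))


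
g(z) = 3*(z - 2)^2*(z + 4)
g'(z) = 3*(z - 2)^2 + 3*(z + 4)*(2*z - 4) = 9*z^2 - 36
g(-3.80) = 20.18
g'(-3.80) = 93.96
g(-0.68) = 71.54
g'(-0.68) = -31.84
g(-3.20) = 64.90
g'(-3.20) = 56.16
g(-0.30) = 58.72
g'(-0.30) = -35.19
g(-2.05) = 95.95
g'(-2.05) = 1.82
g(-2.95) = 77.18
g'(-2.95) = 42.32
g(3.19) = 30.55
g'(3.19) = 55.58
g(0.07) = 45.48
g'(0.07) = -35.96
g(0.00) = 48.00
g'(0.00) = -36.00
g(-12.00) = -4704.00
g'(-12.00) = 1260.00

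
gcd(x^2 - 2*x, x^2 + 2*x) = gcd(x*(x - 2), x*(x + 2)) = x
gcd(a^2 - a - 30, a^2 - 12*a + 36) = a - 6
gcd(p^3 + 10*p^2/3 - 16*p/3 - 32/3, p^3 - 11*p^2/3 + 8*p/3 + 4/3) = p - 2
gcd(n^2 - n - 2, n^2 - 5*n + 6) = n - 2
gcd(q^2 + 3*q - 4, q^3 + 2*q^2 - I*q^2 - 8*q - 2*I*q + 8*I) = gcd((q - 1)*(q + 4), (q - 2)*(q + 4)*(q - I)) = q + 4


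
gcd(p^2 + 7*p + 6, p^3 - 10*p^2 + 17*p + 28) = p + 1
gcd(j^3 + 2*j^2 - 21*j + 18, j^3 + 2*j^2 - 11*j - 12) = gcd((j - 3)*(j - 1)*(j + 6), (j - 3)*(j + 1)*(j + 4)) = j - 3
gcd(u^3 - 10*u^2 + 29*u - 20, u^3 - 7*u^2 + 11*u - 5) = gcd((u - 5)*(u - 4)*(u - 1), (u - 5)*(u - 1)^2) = u^2 - 6*u + 5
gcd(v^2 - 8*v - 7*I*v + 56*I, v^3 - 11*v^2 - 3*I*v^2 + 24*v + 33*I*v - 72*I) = v - 8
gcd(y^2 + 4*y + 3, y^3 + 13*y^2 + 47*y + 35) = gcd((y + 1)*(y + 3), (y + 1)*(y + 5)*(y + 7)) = y + 1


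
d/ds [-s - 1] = -1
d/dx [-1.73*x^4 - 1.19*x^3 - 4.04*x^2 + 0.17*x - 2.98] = -6.92*x^3 - 3.57*x^2 - 8.08*x + 0.17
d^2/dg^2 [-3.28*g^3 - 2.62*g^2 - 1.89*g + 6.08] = -19.68*g - 5.24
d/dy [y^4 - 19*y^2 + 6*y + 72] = 4*y^3 - 38*y + 6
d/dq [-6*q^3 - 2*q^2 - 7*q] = -18*q^2 - 4*q - 7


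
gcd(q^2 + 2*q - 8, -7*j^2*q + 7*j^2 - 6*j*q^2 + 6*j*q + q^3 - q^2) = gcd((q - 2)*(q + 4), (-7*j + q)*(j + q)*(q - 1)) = 1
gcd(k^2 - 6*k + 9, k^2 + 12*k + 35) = 1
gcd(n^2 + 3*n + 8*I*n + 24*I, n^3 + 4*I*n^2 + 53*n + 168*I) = n + 8*I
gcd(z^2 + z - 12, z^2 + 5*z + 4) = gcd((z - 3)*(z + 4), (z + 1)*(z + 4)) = z + 4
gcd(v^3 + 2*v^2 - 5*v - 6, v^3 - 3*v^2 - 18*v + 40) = v - 2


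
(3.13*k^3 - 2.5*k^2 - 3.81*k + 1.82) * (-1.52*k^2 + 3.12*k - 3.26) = -4.7576*k^5 + 13.5656*k^4 - 12.2126*k^3 - 6.5036*k^2 + 18.099*k - 5.9332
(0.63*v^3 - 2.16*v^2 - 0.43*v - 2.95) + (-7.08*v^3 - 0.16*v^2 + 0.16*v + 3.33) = -6.45*v^3 - 2.32*v^2 - 0.27*v + 0.38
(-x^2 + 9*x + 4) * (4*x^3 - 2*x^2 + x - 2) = -4*x^5 + 38*x^4 - 3*x^3 + 3*x^2 - 14*x - 8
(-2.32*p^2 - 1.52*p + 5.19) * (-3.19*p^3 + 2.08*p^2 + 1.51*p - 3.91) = 7.4008*p^5 + 0.0232000000000001*p^4 - 23.2209*p^3 + 17.5712*p^2 + 13.7801*p - 20.2929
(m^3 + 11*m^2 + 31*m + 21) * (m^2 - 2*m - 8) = m^5 + 9*m^4 + m^3 - 129*m^2 - 290*m - 168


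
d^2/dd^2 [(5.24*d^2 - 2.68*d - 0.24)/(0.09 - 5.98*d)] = 19.964856/(213.847192*d^3 - 9.655308*d^2 + 0.145314*d - 0.000729)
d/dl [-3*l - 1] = -3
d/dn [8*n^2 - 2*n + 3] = 16*n - 2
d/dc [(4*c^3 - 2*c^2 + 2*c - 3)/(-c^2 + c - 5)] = (-4*c^4 + 8*c^3 - 60*c^2 + 14*c - 7)/(c^4 - 2*c^3 + 11*c^2 - 10*c + 25)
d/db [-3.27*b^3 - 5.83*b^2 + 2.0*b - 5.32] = -9.81*b^2 - 11.66*b + 2.0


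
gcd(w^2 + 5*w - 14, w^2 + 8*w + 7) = w + 7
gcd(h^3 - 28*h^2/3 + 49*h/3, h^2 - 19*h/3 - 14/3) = h - 7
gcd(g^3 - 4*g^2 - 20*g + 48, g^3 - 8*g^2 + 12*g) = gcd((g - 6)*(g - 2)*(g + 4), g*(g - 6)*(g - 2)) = g^2 - 8*g + 12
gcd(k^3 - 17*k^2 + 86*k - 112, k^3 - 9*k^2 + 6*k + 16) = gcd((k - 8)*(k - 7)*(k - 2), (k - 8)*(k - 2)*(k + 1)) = k^2 - 10*k + 16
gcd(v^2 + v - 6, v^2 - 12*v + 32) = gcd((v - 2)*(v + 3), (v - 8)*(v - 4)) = 1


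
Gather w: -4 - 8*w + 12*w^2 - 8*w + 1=12*w^2 - 16*w - 3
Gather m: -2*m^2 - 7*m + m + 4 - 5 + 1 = -2*m^2 - 6*m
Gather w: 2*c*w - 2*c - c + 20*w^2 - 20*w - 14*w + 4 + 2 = -3*c + 20*w^2 + w*(2*c - 34) + 6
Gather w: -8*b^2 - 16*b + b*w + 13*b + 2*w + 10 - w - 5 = -8*b^2 - 3*b + w*(b + 1) + 5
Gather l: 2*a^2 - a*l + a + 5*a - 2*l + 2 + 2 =2*a^2 + 6*a + l*(-a - 2) + 4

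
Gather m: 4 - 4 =0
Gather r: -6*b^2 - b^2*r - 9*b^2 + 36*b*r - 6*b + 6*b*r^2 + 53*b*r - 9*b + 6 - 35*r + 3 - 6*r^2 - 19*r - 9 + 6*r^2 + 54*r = -15*b^2 + 6*b*r^2 - 15*b + r*(-b^2 + 89*b)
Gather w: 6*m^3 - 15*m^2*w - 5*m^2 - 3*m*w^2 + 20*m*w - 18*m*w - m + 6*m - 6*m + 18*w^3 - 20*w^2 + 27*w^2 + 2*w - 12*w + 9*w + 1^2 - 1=6*m^3 - 5*m^2 - m + 18*w^3 + w^2*(7 - 3*m) + w*(-15*m^2 + 2*m - 1)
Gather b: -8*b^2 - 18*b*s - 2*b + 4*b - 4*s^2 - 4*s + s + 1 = -8*b^2 + b*(2 - 18*s) - 4*s^2 - 3*s + 1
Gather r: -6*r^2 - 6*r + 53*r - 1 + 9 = -6*r^2 + 47*r + 8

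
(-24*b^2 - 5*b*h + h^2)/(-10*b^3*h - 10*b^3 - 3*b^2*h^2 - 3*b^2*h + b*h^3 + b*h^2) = (24*b^2 + 5*b*h - h^2)/(b*(10*b^2*h + 10*b^2 + 3*b*h^2 + 3*b*h - h^3 - h^2))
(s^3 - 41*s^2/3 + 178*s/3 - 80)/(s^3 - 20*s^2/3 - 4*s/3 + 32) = (s - 5)/(s + 2)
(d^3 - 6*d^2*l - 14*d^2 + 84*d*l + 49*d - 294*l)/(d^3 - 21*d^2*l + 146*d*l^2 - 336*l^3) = (d^2 - 14*d + 49)/(d^2 - 15*d*l + 56*l^2)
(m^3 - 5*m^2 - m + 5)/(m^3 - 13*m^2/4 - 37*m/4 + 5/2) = 4*(m^2 - 1)/(4*m^2 + 7*m - 2)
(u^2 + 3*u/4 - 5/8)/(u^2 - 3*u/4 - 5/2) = (u - 1/2)/(u - 2)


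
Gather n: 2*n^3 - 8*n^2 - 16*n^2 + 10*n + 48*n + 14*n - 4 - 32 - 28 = 2*n^3 - 24*n^2 + 72*n - 64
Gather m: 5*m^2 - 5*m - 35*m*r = 5*m^2 + m*(-35*r - 5)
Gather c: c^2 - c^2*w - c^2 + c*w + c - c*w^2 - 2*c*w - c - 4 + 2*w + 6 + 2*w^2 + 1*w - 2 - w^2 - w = -c^2*w + c*(-w^2 - w) + w^2 + 2*w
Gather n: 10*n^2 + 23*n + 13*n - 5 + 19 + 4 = 10*n^2 + 36*n + 18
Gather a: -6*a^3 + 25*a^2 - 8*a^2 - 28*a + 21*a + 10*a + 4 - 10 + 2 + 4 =-6*a^3 + 17*a^2 + 3*a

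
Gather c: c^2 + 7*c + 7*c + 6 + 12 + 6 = c^2 + 14*c + 24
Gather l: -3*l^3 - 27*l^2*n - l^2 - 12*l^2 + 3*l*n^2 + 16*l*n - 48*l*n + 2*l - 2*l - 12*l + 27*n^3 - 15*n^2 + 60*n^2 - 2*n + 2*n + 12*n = -3*l^3 + l^2*(-27*n - 13) + l*(3*n^2 - 32*n - 12) + 27*n^3 + 45*n^2 + 12*n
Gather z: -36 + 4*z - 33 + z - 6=5*z - 75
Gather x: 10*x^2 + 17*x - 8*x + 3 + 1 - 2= 10*x^2 + 9*x + 2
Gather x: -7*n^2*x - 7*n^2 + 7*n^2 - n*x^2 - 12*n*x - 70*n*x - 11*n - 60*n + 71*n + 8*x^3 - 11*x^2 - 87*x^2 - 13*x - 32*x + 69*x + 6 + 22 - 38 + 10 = 8*x^3 + x^2*(-n - 98) + x*(-7*n^2 - 82*n + 24)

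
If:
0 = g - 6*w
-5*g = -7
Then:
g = 7/5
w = 7/30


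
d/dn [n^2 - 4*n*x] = 2*n - 4*x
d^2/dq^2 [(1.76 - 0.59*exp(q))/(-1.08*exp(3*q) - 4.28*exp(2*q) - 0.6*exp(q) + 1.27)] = (2.752704*exp(6*q) - 10.294128*exp(5*q) - 80.211088*exp(4*q) - 122.237444*exp(3*q) - 16.04316*exp(2*q) - 38.450644*exp(q) - 0.389509)*exp(q)/(1.259712*exp(9*q) + 14.976576*exp(8*q) + 61.451136*exp(7*q) + 90.599408*exp(6*q) - 1.083168*exp(5*q) - 70.108464*exp(4*q) - 14.126364*exp(3*q) + 19.338036*exp(2*q) + 2.90322*exp(q) - 2.048383)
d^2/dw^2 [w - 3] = 0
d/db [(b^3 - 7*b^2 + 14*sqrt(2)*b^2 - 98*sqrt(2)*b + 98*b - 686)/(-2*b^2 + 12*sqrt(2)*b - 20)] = (-b^4 + 12*sqrt(2)*b^3 - 140*sqrt(2)*b^2 + 236*b^2 - 1232*b - 280*sqrt(2)*b - 980 + 5096*sqrt(2))/(2*(b^4 - 12*sqrt(2)*b^3 + 92*b^2 - 120*sqrt(2)*b + 100))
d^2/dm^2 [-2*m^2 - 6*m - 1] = -4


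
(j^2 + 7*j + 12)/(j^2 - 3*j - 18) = (j + 4)/(j - 6)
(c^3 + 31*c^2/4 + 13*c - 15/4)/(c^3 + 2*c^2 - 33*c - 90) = (c - 1/4)/(c - 6)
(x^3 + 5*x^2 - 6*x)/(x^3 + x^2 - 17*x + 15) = x*(x + 6)/(x^2 + 2*x - 15)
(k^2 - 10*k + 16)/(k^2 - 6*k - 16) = (k - 2)/(k + 2)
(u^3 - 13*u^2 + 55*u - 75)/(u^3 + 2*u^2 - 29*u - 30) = (u^2 - 8*u + 15)/(u^2 + 7*u + 6)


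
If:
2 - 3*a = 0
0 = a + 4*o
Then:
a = 2/3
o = -1/6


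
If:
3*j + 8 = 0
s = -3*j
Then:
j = -8/3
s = 8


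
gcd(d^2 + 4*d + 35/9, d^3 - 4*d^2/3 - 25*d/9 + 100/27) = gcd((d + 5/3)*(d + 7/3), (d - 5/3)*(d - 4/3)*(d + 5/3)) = d + 5/3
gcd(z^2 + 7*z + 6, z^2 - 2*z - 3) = z + 1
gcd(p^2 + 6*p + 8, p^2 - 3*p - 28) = p + 4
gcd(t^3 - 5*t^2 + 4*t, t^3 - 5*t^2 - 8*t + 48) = t - 4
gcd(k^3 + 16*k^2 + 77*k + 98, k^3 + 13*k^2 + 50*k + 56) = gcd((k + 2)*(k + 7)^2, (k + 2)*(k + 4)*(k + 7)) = k^2 + 9*k + 14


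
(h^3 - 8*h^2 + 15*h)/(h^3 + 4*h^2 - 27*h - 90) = h*(h - 3)/(h^2 + 9*h + 18)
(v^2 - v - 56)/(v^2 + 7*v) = (v - 8)/v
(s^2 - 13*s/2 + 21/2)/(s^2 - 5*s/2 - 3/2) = (2*s - 7)/(2*s + 1)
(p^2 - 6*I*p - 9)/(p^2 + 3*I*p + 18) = (p - 3*I)/(p + 6*I)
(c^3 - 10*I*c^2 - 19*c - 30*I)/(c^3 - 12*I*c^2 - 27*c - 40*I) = (c - 6*I)/(c - 8*I)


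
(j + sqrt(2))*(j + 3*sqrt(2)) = j^2 + 4*sqrt(2)*j + 6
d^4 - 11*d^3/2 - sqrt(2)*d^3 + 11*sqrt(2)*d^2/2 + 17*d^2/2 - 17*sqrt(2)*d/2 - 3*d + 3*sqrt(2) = (d - 3)*(d - 2)*(d - 1/2)*(d - sqrt(2))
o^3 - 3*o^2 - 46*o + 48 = (o - 8)*(o - 1)*(o + 6)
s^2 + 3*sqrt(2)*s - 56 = (s - 4*sqrt(2))*(s + 7*sqrt(2))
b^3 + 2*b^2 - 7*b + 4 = (b - 1)^2*(b + 4)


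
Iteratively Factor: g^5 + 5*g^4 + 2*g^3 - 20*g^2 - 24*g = (g - 2)*(g^4 + 7*g^3 + 16*g^2 + 12*g) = (g - 2)*(g + 2)*(g^3 + 5*g^2 + 6*g) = (g - 2)*(g + 2)^2*(g^2 + 3*g) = (g - 2)*(g + 2)^2*(g + 3)*(g)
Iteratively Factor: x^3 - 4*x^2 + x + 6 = (x - 3)*(x^2 - x - 2) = (x - 3)*(x - 2)*(x + 1)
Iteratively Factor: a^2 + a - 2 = (a + 2)*(a - 1)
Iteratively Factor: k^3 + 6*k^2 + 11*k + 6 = (k + 1)*(k^2 + 5*k + 6) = (k + 1)*(k + 2)*(k + 3)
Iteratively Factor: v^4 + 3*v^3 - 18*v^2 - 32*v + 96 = (v - 2)*(v^3 + 5*v^2 - 8*v - 48) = (v - 3)*(v - 2)*(v^2 + 8*v + 16) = (v - 3)*(v - 2)*(v + 4)*(v + 4)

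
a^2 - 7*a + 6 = (a - 6)*(a - 1)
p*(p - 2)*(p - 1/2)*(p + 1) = p^4 - 3*p^3/2 - 3*p^2/2 + p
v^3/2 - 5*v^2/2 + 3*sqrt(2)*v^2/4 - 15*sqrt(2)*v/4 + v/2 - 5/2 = (v/2 + sqrt(2)/2)*(v - 5)*(v + sqrt(2)/2)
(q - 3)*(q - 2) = q^2 - 5*q + 6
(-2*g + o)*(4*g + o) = -8*g^2 + 2*g*o + o^2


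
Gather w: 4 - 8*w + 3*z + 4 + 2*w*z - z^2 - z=w*(2*z - 8) - z^2 + 2*z + 8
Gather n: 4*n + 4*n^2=4*n^2 + 4*n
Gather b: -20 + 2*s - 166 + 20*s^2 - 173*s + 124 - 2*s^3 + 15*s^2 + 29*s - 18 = -2*s^3 + 35*s^2 - 142*s - 80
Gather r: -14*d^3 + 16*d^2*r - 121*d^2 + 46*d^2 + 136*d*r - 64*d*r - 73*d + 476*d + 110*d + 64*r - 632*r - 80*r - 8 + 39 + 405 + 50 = -14*d^3 - 75*d^2 + 513*d + r*(16*d^2 + 72*d - 648) + 486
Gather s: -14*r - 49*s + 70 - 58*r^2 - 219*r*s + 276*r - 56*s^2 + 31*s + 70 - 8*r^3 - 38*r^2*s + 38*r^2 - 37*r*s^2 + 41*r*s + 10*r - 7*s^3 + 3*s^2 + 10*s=-8*r^3 - 20*r^2 + 272*r - 7*s^3 + s^2*(-37*r - 53) + s*(-38*r^2 - 178*r - 8) + 140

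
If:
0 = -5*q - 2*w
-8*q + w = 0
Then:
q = 0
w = 0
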